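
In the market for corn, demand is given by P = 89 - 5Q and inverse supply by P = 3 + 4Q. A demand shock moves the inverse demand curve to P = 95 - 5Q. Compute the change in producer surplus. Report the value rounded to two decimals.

26.37

Initial equilibrium: Q_0 = 9.5556, P_0 = 41.2222; CS_0 = (1/2)(9.5556)(47.7778) = 228.2716, PS_0 = (1/2)(9.5556)(38.2222) = 182.6173.
New equilibrium: 95 - 5Q = 3 + 4Q gives Q_1 = 10.2222, P_1 = 43.8889; CS_1 = 261.2346, PS_1 = 208.9877.
Change in producer surplus = 208.9877 - 182.6173 = 26.3704.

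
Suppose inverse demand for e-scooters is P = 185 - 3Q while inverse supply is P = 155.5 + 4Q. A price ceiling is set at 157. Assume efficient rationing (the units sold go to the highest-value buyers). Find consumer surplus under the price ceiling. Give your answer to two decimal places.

Without the control, 185 - 3Q = 155.5 + 4Q so Q* = 4.2143 and P* = 172.3571.
At P = 157, sellers supply (157 - 155.5)/4 = 0.375 while buyers want more, so the quantity traded is 0.375 at price 157.
The demand price at Q = 0.375 is 183.875. CS is the trapezoid between demand and 157 over [0, 0.375]: (1/2)[(185 - 157) + (183.875 - 157)](0.375) = 10.2891.

10.29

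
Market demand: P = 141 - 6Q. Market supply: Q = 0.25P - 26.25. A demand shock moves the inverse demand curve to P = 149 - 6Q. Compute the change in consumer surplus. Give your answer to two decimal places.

Rewriting supply in inverse form: P = 105 + 4Q.
Initial equilibrium: Q_0 = 3.6, P_0 = 119.4; CS_0 = (1/2)(3.6)(21.6) = 38.88, PS_0 = (1/2)(3.6)(14.4) = 25.92.
New equilibrium: 149 - 6Q = 105 + 4Q gives Q_1 = 4.4, P_1 = 122.6; CS_1 = 58.08, PS_1 = 38.72.
Change in consumer surplus = 58.08 - 38.88 = 19.2.

19.20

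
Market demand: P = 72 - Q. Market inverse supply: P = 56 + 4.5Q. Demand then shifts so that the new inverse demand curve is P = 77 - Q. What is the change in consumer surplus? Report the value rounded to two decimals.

Initial equilibrium: Q_0 = 2.9091, P_0 = 69.0909; CS_0 = (1/2)(2.9091)(2.9091) = 4.2314, PS_0 = (1/2)(2.9091)(13.0909) = 19.0413.
New equilibrium: 77 - Q = 56 + 4.5Q gives Q_1 = 3.8182, P_1 = 73.1818; CS_1 = 7.2893, PS_1 = 32.8017.
Change in consumer surplus = 7.2893 - 4.2314 = 3.0579.

3.06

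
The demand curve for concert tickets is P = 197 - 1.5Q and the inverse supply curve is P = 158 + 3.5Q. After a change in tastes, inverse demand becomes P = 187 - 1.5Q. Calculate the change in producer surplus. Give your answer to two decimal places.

-47.60

Initial equilibrium: Q_0 = 7.8, P_0 = 185.3; CS_0 = (1/2)(7.8)(11.7) = 45.63, PS_0 = (1/2)(7.8)(27.3) = 106.47.
New equilibrium: 187 - 1.5Q = 158 + 3.5Q gives Q_1 = 5.8, P_1 = 178.3; CS_1 = 25.23, PS_1 = 58.87.
Change in producer surplus = 58.87 - 106.47 = -47.6.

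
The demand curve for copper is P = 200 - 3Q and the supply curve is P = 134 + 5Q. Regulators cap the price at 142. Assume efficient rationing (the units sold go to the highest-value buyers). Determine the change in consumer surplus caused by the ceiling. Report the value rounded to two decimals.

-13.13

Free-market equilibrium: 200 - 3Q = 134 + 5Q gives Q* = 8.25, P* = 175.25.
At P = 142, sellers supply (142 - 134)/5 = 1.6 while buyers want more, so the quantity traded is 1.6 at price 142.
CS goes from (1/2)(8.25)(24.75) = 102.0938 to 88.96 (computed as (200 - 142)(1.6) - (1/2)(3)(1.6)^2), a change of -13.1337.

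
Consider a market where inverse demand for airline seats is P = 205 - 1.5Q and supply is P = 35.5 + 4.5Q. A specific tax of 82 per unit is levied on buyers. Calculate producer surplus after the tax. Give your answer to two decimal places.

478.52

Pre-tax equilibrium: 205 - 1.5Q = 35.5 + 4.5Q gives Q* = 28.25, P* = 162.625.
With the tax, buyers' net willingness to pay falls by 82: (205 - 82) - 1.5Q = 35.5 + 4.5Q, so Q_t = 14.5833. Buyers pay P_b = 183.125; sellers receive P_s = P_b - 82 = 101.125.
PS = (1/2)(Q_t)(P_s - 35.5) = (1/2)(14.5833)(65.625) = 478.5156.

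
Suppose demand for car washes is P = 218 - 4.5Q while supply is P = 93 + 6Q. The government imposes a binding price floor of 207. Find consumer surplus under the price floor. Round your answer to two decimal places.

13.44

Free-market equilibrium: 218 - 4.5Q = 93 + 6Q gives Q* = 11.9048, P* = 164.4286.
At the floor price 207, quantity demanded is (218 - 207)/4.5 = 2.4444; demand is the short side, so Q = 2.4444 trades at P = 207.
CS is the triangle under demand above 207: (1/2)(2.4444)(218 - 207) = 13.4444.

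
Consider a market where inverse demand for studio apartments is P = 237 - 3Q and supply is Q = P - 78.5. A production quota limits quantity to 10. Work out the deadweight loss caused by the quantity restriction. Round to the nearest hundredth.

1755.28

Rewriting supply in inverse form: P = 78.5 + Q.
Without the quota, 237 - 3Q = 78.5 + Q gives Q* = 39.625.
At Q = 10 the demand price is 237 - 3(10) = 207 and the supply price is 78.5 + (10) = 88.5.
DWL = (1/2)(gap between curves at 10) x (Q* - 10) = (1/2)(118.5)(29.625) = 1755.2812.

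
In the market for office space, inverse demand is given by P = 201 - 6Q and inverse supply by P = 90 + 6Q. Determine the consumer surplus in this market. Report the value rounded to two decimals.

256.69

Equilibrium: 201 - 6Q = 90 + 6Q, so Q* = 9.25 and P* = 145.5.
CS is the area between the demand curve and P* from 0 to Q*: (1/2)(9.25)(55.5) = 256.6875.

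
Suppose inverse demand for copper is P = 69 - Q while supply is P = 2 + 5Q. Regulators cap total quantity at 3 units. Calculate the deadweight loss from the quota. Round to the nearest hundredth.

Unrestricted equilibrium: Q* = (69 - 2)/(1 + 5) = 11.1667.
At Q = 3 the demand price is 69 - (3) = 66 and the supply price is 2 + 5(3) = 17.
DWL = (1/2)(gap between curves at 3) x (Q* - 3) = (1/2)(49)(8.1667) = 200.0833.

200.08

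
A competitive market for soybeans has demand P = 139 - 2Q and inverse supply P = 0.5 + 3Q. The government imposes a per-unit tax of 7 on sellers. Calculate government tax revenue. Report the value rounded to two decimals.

Without the tax, 139 - 2Q = 0.5 + 3Q so Q* = 27.7 and P* = 83.6.
With the tax, sellers need 7 more per unit: 139 - 2Q = 0.5 + 3Q + 7, so Q_t = 26.3. Buyers pay P_b = 86.4; sellers receive P_s = P_b - 7 = 79.4.
Revenue is the tax times quantity traded: 7 x 26.3 = 184.1.

184.10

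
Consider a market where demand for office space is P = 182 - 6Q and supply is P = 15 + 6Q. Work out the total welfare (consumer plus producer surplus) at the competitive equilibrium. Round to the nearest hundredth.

1162.04

Set 182 - 6Q = 15 + 6Q, which gives 167 = 12Q, so Q* = 13.9167 and P* = 182 - 6(13.9167) = 98.5.
Total surplus is the full triangle between the curves from 0 to Q*: (1/2)(13.9167)(182 - 15) = 1162.0417.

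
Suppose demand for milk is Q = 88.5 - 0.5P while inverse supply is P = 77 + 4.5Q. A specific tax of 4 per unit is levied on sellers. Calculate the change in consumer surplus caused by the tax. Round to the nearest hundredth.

Rewriting demand in inverse form: P = 177 - 2Q.
Without the tax, 177 - 2Q = 77 + 4.5Q so Q* = 15.3846 and P* = 146.2308.
With the tax, sellers need 4 more per unit: 177 - 2Q = 77 + 4.5Q + 4, so Q_t = 14.7692. Buyers pay P_b = 147.4615; sellers receive P_s = P_b - 4 = 143.4615.
Consumers lose the trapezoid between P* and P_b out to Q_t plus the triangle from Q_t to Q*: change in CS = 218.1302 - 236.6864 = -18.5562.

-18.56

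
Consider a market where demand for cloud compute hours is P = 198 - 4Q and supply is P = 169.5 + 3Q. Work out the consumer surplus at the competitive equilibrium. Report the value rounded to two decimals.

Set 198 - 4Q = 169.5 + 3Q, which gives 28.5 = 7Q, so Q* = 4.0714 and P* = 198 - 4(4.0714) = 181.7143.
The demand choke price is 198, so CS = (1/2)(Q*)(198 - P*) = (1/2)(4.0714)(16.2857) = 33.1531.

33.15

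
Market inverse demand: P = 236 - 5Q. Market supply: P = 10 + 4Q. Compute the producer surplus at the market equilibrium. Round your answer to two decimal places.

1261.14

Setting demand equal to supply, 226 = 9Q, so Q* = 25.1111 and P* = 110.4444.
Producer surplus is the triangle above supply below P*: (1/2)(25.1111)(110.4444 - 10) = (1/2)(25.1111)(100.4444) = 1261.1358.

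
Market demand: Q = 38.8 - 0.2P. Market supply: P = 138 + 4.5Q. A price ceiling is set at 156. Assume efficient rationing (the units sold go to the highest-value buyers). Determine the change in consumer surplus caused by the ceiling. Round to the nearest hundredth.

Rewriting demand in inverse form: P = 194 - 5Q.
Free-market equilibrium: 194 - 5Q = 138 + 4.5Q gives Q* = 5.8947, P* = 164.5263.
At the ceiling price 156, quantity supplied is (156 - 138)/4.5 = 4; supply is the short side, so Q = 4 trades at P = 156.
CS goes from (1/2)(5.8947)(29.4737) = 86.8698 to 112 (computed as (194 - 156)(4) - (1/2)(5)(4)^2), a change of 25.1302.

25.13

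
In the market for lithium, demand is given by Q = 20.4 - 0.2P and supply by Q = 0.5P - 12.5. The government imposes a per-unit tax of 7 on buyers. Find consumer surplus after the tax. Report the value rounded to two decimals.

250.00

Rewriting demand in inverse form: P = 102 - 5Q.
Rewriting supply in inverse form: P = 25 + 2Q.
Pre-tax equilibrium: 102 - 5Q = 25 + 2Q gives Q* = 11, P* = 47.
A tax on buyers shifts demand down by 7: (102 - 7) - 5Q = 25 + 2Q, so Q_t = 10. Buyers pay P_b = 52; sellers receive P_s = P_b - 7 = 45.
CS = (1/2)(Q_t)(102 - P_b) = (1/2)(10)(50) = 250.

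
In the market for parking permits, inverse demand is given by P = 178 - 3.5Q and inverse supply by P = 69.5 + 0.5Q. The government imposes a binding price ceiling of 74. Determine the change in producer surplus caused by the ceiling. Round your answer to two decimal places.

-163.69

Free-market equilibrium: 178 - 3.5Q = 69.5 + 0.5Q gives Q* = 27.125, P* = 83.0625.
At P = 74, sellers supply (74 - 69.5)/0.5 = 9 while buyers want more, so the quantity traded is 9 at price 74.
PS goes from (1/2)(27.125)(13.5625) = 183.9414 to 20.25 (computed as (74 - 69.5)(9) - (1/2)(0.5)(9)^2), a change of -163.6914.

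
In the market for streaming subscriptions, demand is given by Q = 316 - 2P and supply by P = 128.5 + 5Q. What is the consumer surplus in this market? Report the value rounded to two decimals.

Rewriting demand in inverse form: P = 158 - 0.5Q.
Setting demand equal to supply, 29.5 = 5.5Q, so Q* = 5.3636 and P* = 155.3182.
The demand choke price is 158, so CS = (1/2)(Q*)(158 - P*) = (1/2)(5.3636)(2.6818) = 7.1921.

7.19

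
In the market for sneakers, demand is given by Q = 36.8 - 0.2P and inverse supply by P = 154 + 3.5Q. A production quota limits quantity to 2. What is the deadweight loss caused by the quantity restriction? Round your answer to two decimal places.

Rewriting demand in inverse form: P = 184 - 5Q.
Without the quota, 184 - 5Q = 154 + 3.5Q gives Q* = 3.5294.
At Q = 2 the demand price is 184 - 5(2) = 174 and the supply price is 154 + 3.5(2) = 161.
Deadweight loss is the triangle between the curves from 2 to 3.5294: (1/2)(174 - 161)(3.5294 - 2) = 9.9412.

9.94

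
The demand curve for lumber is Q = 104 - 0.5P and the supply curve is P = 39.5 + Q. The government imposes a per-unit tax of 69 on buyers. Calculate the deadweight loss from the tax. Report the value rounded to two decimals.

Rewriting demand in inverse form: P = 208 - 2Q.
Without the tax, 208 - 2Q = 39.5 + Q so Q* = 56.1667 and P* = 95.6667.
A tax on buyers shifts demand down by 69: (208 - 69) - 2Q = 39.5 + Q, so Q_t = 33.1667. Buyers pay P_b = 141.6667; sellers receive P_s = P_b - 69 = 72.6667.
Deadweight loss is the triangle between the curves from Q_t to Q*: (1/2)(56.1667 - 33.1667)(69) = 793.5.

793.50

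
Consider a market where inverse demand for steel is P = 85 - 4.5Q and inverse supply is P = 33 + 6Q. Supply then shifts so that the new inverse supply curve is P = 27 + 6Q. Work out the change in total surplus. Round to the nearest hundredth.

Initial equilibrium: Q_0 = 4.9524, P_0 = 62.7143; CS_0 = (1/2)(4.9524)(22.2857) = 55.1837, PS_0 = (1/2)(4.9524)(29.7143) = 73.5782.
New equilibrium: 85 - 4.5Q = 27 + 6Q gives Q_1 = 5.5238, P_1 = 60.1429; CS_1 = 68.6531, PS_1 = 91.5374.
Change in total surplus = (68.6531 + 91.5374) - (55.1837 + 73.5782) = 31.4286.

31.43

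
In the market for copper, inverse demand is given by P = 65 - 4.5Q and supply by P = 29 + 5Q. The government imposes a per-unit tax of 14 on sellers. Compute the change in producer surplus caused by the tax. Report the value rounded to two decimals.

-22.49

Pre-tax equilibrium: 65 - 4.5Q = 29 + 5Q gives Q* = 3.7895, P* = 47.9474.
A tax on sellers shifts supply up by 14: 65 - 4.5Q = 29 + 5Q + 14, so Q_t = 2.3158. Buyers pay P_b = 54.5789; sellers receive P_s = P_b - 14 = 40.5789.
PS falls from (1/2)(3.7895)(18.9474) = 35.9003 to (1/2)(2.3158)(11.5789) = 13.4072, a change of -22.4931.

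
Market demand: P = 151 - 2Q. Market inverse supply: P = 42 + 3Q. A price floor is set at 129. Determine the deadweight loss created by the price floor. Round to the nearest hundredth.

Without the control, 151 - 2Q = 42 + 3Q so Q* = 21.8 and P* = 107.4.
At P = 129, buyers demand (151 - 129)/2 = 11 while sellers would supply more, so the quantity traded is 11 at price 129.
The lost-trades triangle has base Q* - 11 = 10.8 and height equal to the gap between the curves at Q = 11, which is 129 - 75 = 54. DWL = (1/2)(10.8)(54) = 291.6.

291.60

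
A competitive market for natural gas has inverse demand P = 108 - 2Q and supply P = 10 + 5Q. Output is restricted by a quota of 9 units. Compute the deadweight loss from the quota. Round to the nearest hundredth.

87.50

Unrestricted equilibrium: Q* = (108 - 10)/(2 + 5) = 14.
At Q = 9 the demand price is 108 - 2(9) = 90 and the supply price is 10 + 5(9) = 55.
DWL = (1/2)(gap between curves at 9) x (Q* - 9) = (1/2)(35)(5) = 87.5.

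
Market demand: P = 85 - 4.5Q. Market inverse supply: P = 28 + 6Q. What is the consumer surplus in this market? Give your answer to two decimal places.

Equilibrium: 85 - 4.5Q = 28 + 6Q, so Q* = 5.4286 and P* = 60.5714.
The demand choke price is 85, so CS = (1/2)(Q*)(85 - P*) = (1/2)(5.4286)(24.4286) = 66.3061.

66.31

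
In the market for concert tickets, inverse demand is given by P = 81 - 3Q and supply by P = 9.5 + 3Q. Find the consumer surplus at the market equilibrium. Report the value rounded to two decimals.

213.01

Equilibrium: 81 - 3Q = 9.5 + 3Q, so Q* = 11.9167 and P* = 45.25.
CS is the area between the demand curve and P* from 0 to Q*: (1/2)(11.9167)(35.75) = 213.0104.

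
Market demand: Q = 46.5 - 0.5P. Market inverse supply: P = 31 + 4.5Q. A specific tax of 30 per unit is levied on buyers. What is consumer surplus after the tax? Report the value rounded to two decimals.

Rewriting demand in inverse form: P = 93 - 2Q.
Without the tax, 93 - 2Q = 31 + 4.5Q so Q* = 9.5385 and P* = 73.9231.
A tax on buyers shifts demand down by 30: (93 - 30) - 2Q = 31 + 4.5Q, so Q_t = 4.9231. Buyers pay P_b = 83.1538; sellers receive P_s = P_b - 30 = 53.1538.
Consumer surplus is the triangle under demand above P_b: (1/2)(4.9231)(93 - 83.1538) = 24.2367.

24.24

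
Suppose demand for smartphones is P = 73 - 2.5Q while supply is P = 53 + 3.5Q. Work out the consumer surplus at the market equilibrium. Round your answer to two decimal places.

13.89

Equilibrium: 73 - 2.5Q = 53 + 3.5Q, so Q* = 3.3333 and P* = 64.6667.
CS is the area between the demand curve and P* from 0 to Q*: (1/2)(3.3333)(8.3333) = 13.8889.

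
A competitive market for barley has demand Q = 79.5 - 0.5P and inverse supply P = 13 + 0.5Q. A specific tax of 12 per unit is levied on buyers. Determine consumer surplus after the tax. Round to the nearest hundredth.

Rewriting demand in inverse form: P = 159 - 2Q.
Pre-tax equilibrium: 159 - 2Q = 13 + 0.5Q gives Q* = 58.4, P* = 42.2.
A tax on buyers shifts demand down by 12: (159 - 12) - 2Q = 13 + 0.5Q, so Q_t = 53.6. Buyers pay P_b = 51.8; sellers receive P_s = P_b - 12 = 39.8.
Consumer surplus is the triangle under demand above P_b: (1/2)(53.6)(159 - 51.8) = 2872.96.

2872.96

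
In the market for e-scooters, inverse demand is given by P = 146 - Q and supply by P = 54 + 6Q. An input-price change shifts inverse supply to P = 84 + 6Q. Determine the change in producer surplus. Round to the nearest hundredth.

-282.86

Initial equilibrium: Q_0 = 13.1429, P_0 = 132.8571; CS_0 = (1/2)(13.1429)(13.1429) = 86.3673, PS_0 = (1/2)(13.1429)(78.8571) = 518.2041.
New equilibrium: 146 - Q = 84 + 6Q gives Q_1 = 8.8571, P_1 = 137.1429; CS_1 = 39.2245, PS_1 = 235.3469.
Change in producer surplus = 235.3469 - 518.2041 = -282.8571.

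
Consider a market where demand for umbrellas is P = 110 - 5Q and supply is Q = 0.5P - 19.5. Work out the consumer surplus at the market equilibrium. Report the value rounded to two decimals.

257.19

Rewriting supply in inverse form: P = 39 + 2Q.
Set 110 - 5Q = 39 + 2Q, which gives 71 = 7Q, so Q* = 10.1429 and P* = 110 - 5(10.1429) = 59.2857.
The demand choke price is 110, so CS = (1/2)(Q*)(110 - P*) = (1/2)(10.1429)(50.7143) = 257.1939.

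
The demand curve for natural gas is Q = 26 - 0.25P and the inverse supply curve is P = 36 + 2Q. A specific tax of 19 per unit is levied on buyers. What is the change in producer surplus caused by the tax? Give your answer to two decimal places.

-61.75

Rewriting demand in inverse form: P = 104 - 4Q.
Without the tax, 104 - 4Q = 36 + 2Q so Q* = 11.3333 and P* = 58.6667.
A tax on buyers shifts demand down by 19: (104 - 19) - 4Q = 36 + 2Q, so Q_t = 8.1667. Buyers pay P_b = 71.3333; sellers receive P_s = P_b - 19 = 52.3333.
Producers lose the trapezoid between P_s and P* out to Q_t plus the triangle from Q_t to Q*: change in PS = 66.6944 - 128.4444 = -61.75.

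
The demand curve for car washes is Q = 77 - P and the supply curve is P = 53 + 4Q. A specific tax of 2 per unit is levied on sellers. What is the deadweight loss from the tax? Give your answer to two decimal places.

0.40

Rewriting demand in inverse form: P = 77 - Q.
Pre-tax equilibrium: 77 - Q = 53 + 4Q gives Q* = 4.8, P* = 72.2.
With the tax, sellers need 2 more per unit: 77 - Q = 53 + 4Q + 2, so Q_t = 4.4. Buyers pay P_b = 72.6; sellers receive P_s = P_b - 2 = 70.6.
Deadweight loss is the triangle between the curves from Q_t to Q*: (1/2)(4.8 - 4.4)(2) = 0.4.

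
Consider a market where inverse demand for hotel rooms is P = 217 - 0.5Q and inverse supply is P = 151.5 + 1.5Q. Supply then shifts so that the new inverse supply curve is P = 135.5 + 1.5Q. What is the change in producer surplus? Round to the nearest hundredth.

441.00

Initial equilibrium: Q_0 = 32.75, P_0 = 200.625; CS_0 = (1/2)(32.75)(16.375) = 268.1406, PS_0 = (1/2)(32.75)(49.125) = 804.4219.
New equilibrium: 217 - 0.5Q = 135.5 + 1.5Q gives Q_1 = 40.75, P_1 = 196.625; CS_1 = 415.1406, PS_1 = 1245.4219.
Change in producer surplus = 1245.4219 - 804.4219 = 441.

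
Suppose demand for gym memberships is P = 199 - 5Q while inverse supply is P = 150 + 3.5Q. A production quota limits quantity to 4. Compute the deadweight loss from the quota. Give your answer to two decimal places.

Unrestricted equilibrium: Q* = (199 - 150)/(5 + 3.5) = 5.7647.
At Q = 4 the demand price is 199 - 5(4) = 179 and the supply price is 150 + 3.5(4) = 164.
DWL = (1/2)(gap between curves at 4) x (Q* - 4) = (1/2)(15)(1.7647) = 13.2353.

13.24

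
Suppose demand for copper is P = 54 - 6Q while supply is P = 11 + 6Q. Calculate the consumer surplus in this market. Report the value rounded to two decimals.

Equilibrium: 54 - 6Q = 11 + 6Q, so Q* = 3.5833 and P* = 32.5.
CS is the area between the demand curve and P* from 0 to Q*: (1/2)(3.5833)(21.5) = 38.5208.

38.52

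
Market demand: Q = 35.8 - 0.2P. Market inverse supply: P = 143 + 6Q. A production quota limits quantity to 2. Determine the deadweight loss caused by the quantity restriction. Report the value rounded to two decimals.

Rewriting demand in inverse form: P = 179 - 5Q.
Without the quota, 179 - 5Q = 143 + 6Q gives Q* = 3.2727.
At Q = 2 the demand price is 179 - 5(2) = 169 and the supply price is 143 + 6(2) = 155.
Deadweight loss is the triangle between the curves from 2 to 3.2727: (1/2)(169 - 155)(3.2727 - 2) = 8.9091.

8.91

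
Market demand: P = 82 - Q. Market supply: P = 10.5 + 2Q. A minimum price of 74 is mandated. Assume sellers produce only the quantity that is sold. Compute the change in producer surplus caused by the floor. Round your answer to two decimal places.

Without the control, 82 - Q = 10.5 + 2Q so Q* = 23.8333 and P* = 58.1667.
At P = 74, buyers demand (82 - 74)/1 = 8 while sellers would supply more, so the quantity traded is 8 at price 74.
PS goes from (1/2)(23.8333)(47.6667) = 568.0278 to 444 (computed as (74 - 10.5)(8) - (1/2)(2)(8)^2), a change of -124.0278.

-124.03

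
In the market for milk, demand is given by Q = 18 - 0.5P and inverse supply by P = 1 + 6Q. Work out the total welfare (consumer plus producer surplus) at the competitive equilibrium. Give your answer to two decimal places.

Rewriting demand in inverse form: P = 36 - 2Q.
Equilibrium: 36 - 2Q = 1 + 6Q, so Q* = 4.375 and P* = 27.25.
Total surplus is the full triangle between the curves from 0 to Q*: (1/2)(4.375)(36 - 1) = 76.5625.

76.56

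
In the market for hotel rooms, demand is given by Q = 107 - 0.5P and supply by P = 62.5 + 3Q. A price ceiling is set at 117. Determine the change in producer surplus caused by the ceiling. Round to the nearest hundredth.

Rewriting demand in inverse form: P = 214 - 2Q.
Free-market equilibrium: 214 - 2Q = 62.5 + 3Q gives Q* = 30.3, P* = 153.4.
At P = 117, sellers supply (117 - 62.5)/3 = 18.1667 while buyers want more, so the quantity traded is 18.1667 at price 117.
PS goes from (1/2)(30.3)(90.9) = 1377.135 to 495.0417 (computed as (117 - 62.5)(18.1667) - (1/2)(3)(18.1667)^2), a change of -882.0933.

-882.09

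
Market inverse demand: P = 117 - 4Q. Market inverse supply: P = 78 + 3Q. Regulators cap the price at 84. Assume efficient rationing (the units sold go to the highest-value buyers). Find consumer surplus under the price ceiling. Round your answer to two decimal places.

58.00

Without the control, 117 - 4Q = 78 + 3Q so Q* = 5.5714 and P* = 94.7143.
At the ceiling price 84, quantity supplied is (84 - 78)/3 = 2; supply is the short side, so Q = 2 trades at P = 84.
The demand price at Q = 2 is 109. CS is the trapezoid between demand and 84 over [0, 2]: (1/2)[(117 - 84) + (109 - 84)](2) = 58.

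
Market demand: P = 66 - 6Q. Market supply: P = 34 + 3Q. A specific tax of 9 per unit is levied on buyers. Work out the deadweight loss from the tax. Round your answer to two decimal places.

4.50

Without the tax, 66 - 6Q = 34 + 3Q so Q* = 3.5556 and P* = 44.6667.
With the tax, buyers' net willingness to pay falls by 9: (66 - 9) - 6Q = 34 + 3Q, so Q_t = 2.5556. Buyers pay P_b = 50.6667; sellers receive P_s = P_b - 9 = 41.6667.
Deadweight loss is the triangle between the curves from Q_t to Q*: (1/2)(3.5556 - 2.5556)(9) = 4.5.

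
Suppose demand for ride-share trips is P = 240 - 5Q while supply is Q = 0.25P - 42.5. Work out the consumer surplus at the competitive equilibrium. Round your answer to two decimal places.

151.23

Rewriting supply in inverse form: P = 170 + 4Q.
Equilibrium: 240 - 5Q = 170 + 4Q, so Q* = 7.7778 and P* = 201.1111.
Consumer surplus is the triangle under demand above P*: (1/2)(7.7778)(240 - 201.1111) = (1/2)(7.7778)(38.8889) = 151.2346.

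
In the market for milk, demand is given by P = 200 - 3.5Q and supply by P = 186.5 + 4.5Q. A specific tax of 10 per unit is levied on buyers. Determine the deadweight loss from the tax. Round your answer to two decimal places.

6.25

Pre-tax equilibrium: 200 - 3.5Q = 186.5 + 4.5Q gives Q* = 1.6875, P* = 194.0938.
With the tax, buyers' net willingness to pay falls by 10: (200 - 10) - 3.5Q = 186.5 + 4.5Q, so Q_t = 0.4375. Buyers pay P_b = 198.4688; sellers receive P_s = P_b - 10 = 188.4688.
The welfare triangle lost has base Q* - Q_t = 1.25 and height t = 10, so DWL = (1/2)(1.25)(10) = 6.25.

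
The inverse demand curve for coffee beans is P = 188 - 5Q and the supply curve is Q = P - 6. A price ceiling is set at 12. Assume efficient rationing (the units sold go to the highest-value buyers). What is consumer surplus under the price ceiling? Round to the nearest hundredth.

966.00

Rewriting supply in inverse form: P = 6 + Q.
Without the control, 188 - 5Q = 6 + Q so Q* = 30.3333 and P* = 36.3333.
At P = 12, sellers supply (12 - 6)/1 = 6 while buyers want more, so the quantity traded is 6 at price 12.
The demand price at Q = 6 is 158. CS is the trapezoid between demand and 12 over [0, 6]: (1/2)[(188 - 12) + (158 - 12)](6) = 966.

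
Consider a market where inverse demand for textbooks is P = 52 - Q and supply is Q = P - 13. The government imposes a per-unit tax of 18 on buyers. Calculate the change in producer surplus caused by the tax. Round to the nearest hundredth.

Rewriting supply in inverse form: P = 13 + Q.
Without the tax, 52 - Q = 13 + Q so Q* = 19.5 and P* = 32.5.
A tax on buyers shifts demand down by 18: (52 - 18) - Q = 13 + Q, so Q_t = 10.5. Buyers pay P_b = 41.5; sellers receive P_s = P_b - 18 = 23.5.
Producers lose the trapezoid between P_s and P* out to Q_t plus the triangle from Q_t to Q*: change in PS = 55.125 - 190.125 = -135.

-135.00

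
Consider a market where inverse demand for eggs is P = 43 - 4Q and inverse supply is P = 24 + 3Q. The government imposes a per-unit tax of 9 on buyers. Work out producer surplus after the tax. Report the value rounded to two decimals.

3.06

Without the tax, 43 - 4Q = 24 + 3Q so Q* = 2.7143 and P* = 32.1429.
A tax on buyers shifts demand down by 9: (43 - 9) - 4Q = 24 + 3Q, so Q_t = 1.4286. Buyers pay P_b = 37.2857; sellers receive P_s = P_b - 9 = 28.2857.
PS = (1/2)(Q_t)(P_s - 24) = (1/2)(1.4286)(4.2857) = 3.0612.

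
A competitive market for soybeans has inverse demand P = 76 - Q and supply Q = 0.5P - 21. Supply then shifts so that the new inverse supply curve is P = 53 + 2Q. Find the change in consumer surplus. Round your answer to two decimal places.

-34.83

Rewriting supply in inverse form: P = 42 + 2Q.
Initial equilibrium: Q_0 = 11.3333, P_0 = 64.6667; CS_0 = (1/2)(11.3333)(11.3333) = 64.2222, PS_0 = (1/2)(11.3333)(22.6667) = 128.4444.
New equilibrium: 76 - Q = 53 + 2Q gives Q_1 = 7.6667, P_1 = 68.3333; CS_1 = 29.3889, PS_1 = 58.7778.
Change in consumer surplus = 29.3889 - 64.2222 = -34.8333.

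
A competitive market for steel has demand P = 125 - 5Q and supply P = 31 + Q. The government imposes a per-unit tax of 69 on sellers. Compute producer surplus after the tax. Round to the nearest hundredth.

Without the tax, 125 - 5Q = 31 + Q so Q* = 15.6667 and P* = 46.6667.
A tax on sellers shifts supply up by 69: 125 - 5Q = 31 + Q + 69, so Q_t = 4.1667. Buyers pay P_b = 104.1667; sellers receive P_s = P_b - 69 = 35.1667.
Producer surplus is the triangle above supply below P_s: (1/2)(4.1667)(35.1667 - 31) = 8.6806.

8.68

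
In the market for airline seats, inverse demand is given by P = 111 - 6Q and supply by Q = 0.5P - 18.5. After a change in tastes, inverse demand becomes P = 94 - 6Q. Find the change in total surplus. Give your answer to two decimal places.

-139.19

Rewriting supply in inverse form: P = 37 + 2Q.
Initial equilibrium: Q_0 = 9.25, P_0 = 55.5; CS_0 = (1/2)(9.25)(55.5) = 256.6875, PS_0 = (1/2)(9.25)(18.5) = 85.5625.
New equilibrium: 94 - 6Q = 37 + 2Q gives Q_1 = 7.125, P_1 = 51.25; CS_1 = 152.2969, PS_1 = 50.7656.
Change in total surplus = (152.2969 + 50.7656) - (256.6875 + 85.5625) = -139.1875.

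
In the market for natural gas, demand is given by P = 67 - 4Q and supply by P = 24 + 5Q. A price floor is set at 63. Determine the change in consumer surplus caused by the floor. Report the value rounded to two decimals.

-43.65

Without the control, 67 - 4Q = 24 + 5Q so Q* = 4.7778 and P* = 47.8889.
At P = 63, buyers demand (67 - 63)/4 = 1 while sellers would supply more, so the quantity traded is 1 at price 63.
CS goes from (1/2)(4.7778)(19.1111) = 45.6543 to 2 (computed as (67 - 63)(1) - (1/2)(4)(1)^2), a change of -43.6543.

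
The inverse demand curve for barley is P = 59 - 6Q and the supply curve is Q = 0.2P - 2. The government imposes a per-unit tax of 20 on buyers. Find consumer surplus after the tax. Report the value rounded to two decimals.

20.85

Rewriting supply in inverse form: P = 10 + 5Q.
Without the tax, 59 - 6Q = 10 + 5Q so Q* = 4.4545 and P* = 32.2727.
With the tax, buyers' net willingness to pay falls by 20: (59 - 20) - 6Q = 10 + 5Q, so Q_t = 2.6364. Buyers pay P_b = 43.1818; sellers receive P_s = P_b - 20 = 23.1818.
Consumer surplus is the triangle under demand above P_b: (1/2)(2.6364)(59 - 43.1818) = 20.8512.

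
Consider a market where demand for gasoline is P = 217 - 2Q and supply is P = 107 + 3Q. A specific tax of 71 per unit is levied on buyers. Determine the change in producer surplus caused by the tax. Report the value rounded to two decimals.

Pre-tax equilibrium: 217 - 2Q = 107 + 3Q gives Q* = 22, P* = 173.
A tax on buyers shifts demand down by 71: (217 - 71) - 2Q = 107 + 3Q, so Q_t = 7.8. Buyers pay P_b = 201.4; sellers receive P_s = P_b - 71 = 130.4.
Producers lose the trapezoid between P_s and P* out to Q_t plus the triangle from Q_t to Q*: change in PS = 91.26 - 726 = -634.74.

-634.74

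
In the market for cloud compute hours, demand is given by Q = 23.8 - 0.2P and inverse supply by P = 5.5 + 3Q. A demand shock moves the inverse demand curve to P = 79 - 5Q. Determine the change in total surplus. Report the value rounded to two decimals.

-467.50

Rewriting demand in inverse form: P = 119 - 5Q.
Initial equilibrium: Q_0 = 14.1875, P_0 = 48.0625; CS_0 = (1/2)(14.1875)(70.9375) = 503.2129, PS_0 = (1/2)(14.1875)(42.5625) = 301.9277.
New equilibrium: 79 - 5Q = 5.5 + 3Q gives Q_1 = 9.1875, P_1 = 33.0625; CS_1 = 211.0254, PS_1 = 126.6152.
Change in total surplus = (211.0254 + 126.6152) - (503.2129 + 301.9277) = -467.5.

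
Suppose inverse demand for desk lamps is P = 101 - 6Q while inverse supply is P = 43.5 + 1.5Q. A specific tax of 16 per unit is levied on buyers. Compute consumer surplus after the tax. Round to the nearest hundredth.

Without the tax, 101 - 6Q = 43.5 + 1.5Q so Q* = 7.6667 and P* = 55.
With the tax, buyers' net willingness to pay falls by 16: (101 - 16) - 6Q = 43.5 + 1.5Q, so Q_t = 5.5333. Buyers pay P_b = 67.8; sellers receive P_s = P_b - 16 = 51.8.
CS = (1/2)(Q_t)(101 - P_b) = (1/2)(5.5333)(33.2) = 91.8533.

91.85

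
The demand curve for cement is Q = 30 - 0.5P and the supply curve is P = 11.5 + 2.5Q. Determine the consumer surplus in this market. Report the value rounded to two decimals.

Rewriting demand in inverse form: P = 60 - 2Q.
Set 60 - 2Q = 11.5 + 2.5Q, which gives 48.5 = 4.5Q, so Q* = 10.7778 and P* = 60 - 2(10.7778) = 38.4444.
CS is the area between the demand curve and P* from 0 to Q*: (1/2)(10.7778)(21.5556) = 116.1605.

116.16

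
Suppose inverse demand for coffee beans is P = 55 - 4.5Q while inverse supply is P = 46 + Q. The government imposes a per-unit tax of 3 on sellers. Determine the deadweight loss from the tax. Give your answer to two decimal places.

Without the tax, 55 - 4.5Q = 46 + Q so Q* = 1.6364 and P* = 47.6364.
A tax on sellers shifts supply up by 3: 55 - 4.5Q = 46 + Q + 3, so Q_t = 1.0909. Buyers pay P_b = 50.0909; sellers receive P_s = P_b - 3 = 47.0909.
The welfare triangle lost has base Q* - Q_t = 0.5455 and height t = 3, so DWL = (1/2)(0.5455)(3) = 0.8182.

0.82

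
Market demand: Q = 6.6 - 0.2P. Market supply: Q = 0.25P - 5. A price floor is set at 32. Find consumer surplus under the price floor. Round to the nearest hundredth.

Rewriting demand in inverse form: P = 33 - 5Q.
Rewriting supply in inverse form: P = 20 + 4Q.
Free-market equilibrium: 33 - 5Q = 20 + 4Q gives Q* = 1.4444, P* = 25.7778.
At P = 32, buyers demand (33 - 32)/5 = 0.2 while sellers would supply more, so the quantity traded is 0.2 at price 32.
CS is the triangle under demand above 32: (1/2)(0.2)(33 - 32) = 0.1.

0.10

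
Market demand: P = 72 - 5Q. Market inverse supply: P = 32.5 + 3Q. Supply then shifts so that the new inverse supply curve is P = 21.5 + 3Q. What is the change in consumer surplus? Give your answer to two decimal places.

Initial equilibrium: Q_0 = 4.9375, P_0 = 47.3125; CS_0 = (1/2)(4.9375)(24.6875) = 60.9473, PS_0 = (1/2)(4.9375)(14.8125) = 36.5684.
New equilibrium: 72 - 5Q = 21.5 + 3Q gives Q_1 = 6.3125, P_1 = 40.4375; CS_1 = 99.6191, PS_1 = 59.7715.
Change in consumer surplus = 99.6191 - 60.9473 = 38.6719.

38.67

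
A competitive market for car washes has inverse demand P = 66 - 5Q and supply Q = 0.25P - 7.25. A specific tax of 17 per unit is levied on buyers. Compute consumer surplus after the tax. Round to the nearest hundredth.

12.35

Rewriting supply in inverse form: P = 29 + 4Q.
Without the tax, 66 - 5Q = 29 + 4Q so Q* = 4.1111 and P* = 45.4444.
With the tax, buyers' net willingness to pay falls by 17: (66 - 17) - 5Q = 29 + 4Q, so Q_t = 2.2222. Buyers pay P_b = 54.8889; sellers receive P_s = P_b - 17 = 37.8889.
CS = (1/2)(Q_t)(66 - P_b) = (1/2)(2.2222)(11.1111) = 12.3457.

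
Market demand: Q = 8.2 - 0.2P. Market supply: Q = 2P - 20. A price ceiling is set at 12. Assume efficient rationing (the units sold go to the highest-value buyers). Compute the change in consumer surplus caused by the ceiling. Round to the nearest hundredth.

-3.42

Rewriting demand in inverse form: P = 41 - 5Q.
Rewriting supply in inverse form: P = 10 + 0.5Q.
Without the control, 41 - 5Q = 10 + 0.5Q so Q* = 5.6364 and P* = 12.8182.
At P = 12, sellers supply (12 - 10)/0.5 = 4 while buyers want more, so the quantity traded is 4 at price 12.
CS goes from (1/2)(5.6364)(28.1818) = 79.4215 to 76 (computed as (41 - 12)(4) - (1/2)(5)(4)^2), a change of -3.4215.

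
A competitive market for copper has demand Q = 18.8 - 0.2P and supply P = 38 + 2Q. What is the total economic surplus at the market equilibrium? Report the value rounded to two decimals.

224.00

Rewriting demand in inverse form: P = 94 - 5Q.
Set 94 - 5Q = 38 + 2Q, which gives 56 = 7Q, so Q* = 8 and P* = 94 - 5(8) = 54.
Total surplus is the full triangle between the curves from 0 to Q*: (1/2)(8)(94 - 38) = 224.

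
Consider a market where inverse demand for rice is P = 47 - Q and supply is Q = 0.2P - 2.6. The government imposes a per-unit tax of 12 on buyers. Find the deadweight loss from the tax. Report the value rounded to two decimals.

Rewriting supply in inverse form: P = 13 + 5Q.
Pre-tax equilibrium: 47 - Q = 13 + 5Q gives Q* = 5.6667, P* = 41.3333.
With the tax, buyers' net willingness to pay falls by 12: (47 - 12) - Q = 13 + 5Q, so Q_t = 3.6667. Buyers pay P_b = 43.3333; sellers receive P_s = P_b - 12 = 31.3333.
Deadweight loss is the triangle between the curves from Q_t to Q*: (1/2)(5.6667 - 3.6667)(12) = 12.

12.00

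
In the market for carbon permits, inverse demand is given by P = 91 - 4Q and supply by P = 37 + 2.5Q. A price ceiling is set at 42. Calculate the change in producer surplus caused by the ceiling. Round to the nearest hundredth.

Free-market equilibrium: 91 - 4Q = 37 + 2.5Q gives Q* = 8.3077, P* = 57.7692.
At P = 42, sellers supply (42 - 37)/2.5 = 2 while buyers want more, so the quantity traded is 2 at price 42.
PS goes from (1/2)(8.3077)(20.7692) = 86.2722 to 5 (computed as (42 - 37)(2) - (1/2)(2.5)(2)^2), a change of -81.2722.

-81.27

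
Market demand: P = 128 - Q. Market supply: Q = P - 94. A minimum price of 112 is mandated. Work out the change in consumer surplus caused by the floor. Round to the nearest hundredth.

Rewriting supply in inverse form: P = 94 + Q.
Free-market equilibrium: 128 - Q = 94 + Q gives Q* = 17, P* = 111.
At the floor price 112, quantity demanded is (128 - 112)/1 = 16; demand is the short side, so Q = 16 trades at P = 112.
CS goes from (1/2)(17)(17) = 144.5 to 128 (computed as (128 - 112)(16) - (1/2)(1)(16)^2), a change of -16.5.

-16.50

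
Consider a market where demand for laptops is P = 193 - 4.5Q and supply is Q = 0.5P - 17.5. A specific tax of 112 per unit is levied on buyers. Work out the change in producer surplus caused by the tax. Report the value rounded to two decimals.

-540.78

Rewriting supply in inverse form: P = 35 + 2Q.
Pre-tax equilibrium: 193 - 4.5Q = 35 + 2Q gives Q* = 24.3077, P* = 83.6154.
With the tax, buyers' net willingness to pay falls by 112: (193 - 112) - 4.5Q = 35 + 2Q, so Q_t = 7.0769. Buyers pay P_b = 161.1538; sellers receive P_s = P_b - 112 = 49.1538.
PS falls from (1/2)(24.3077)(48.6154) = 590.8639 to (1/2)(7.0769)(14.1538) = 50.0828, a change of -540.7811.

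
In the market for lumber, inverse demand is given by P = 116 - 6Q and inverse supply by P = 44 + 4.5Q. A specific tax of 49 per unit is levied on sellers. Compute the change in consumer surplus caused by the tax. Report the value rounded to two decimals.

Without the tax, 116 - 6Q = 44 + 4.5Q so Q* = 6.8571 and P* = 74.8571.
A tax on sellers shifts supply up by 49: 116 - 6Q = 44 + 4.5Q + 49, so Q_t = 2.1905. Buyers pay P_b = 102.8571; sellers receive P_s = P_b - 49 = 53.8571.
Consumers lose the trapezoid between P* and P_b out to Q_t plus the triangle from Q_t to Q*: change in CS = 14.3946 - 141.0612 = -126.6667.

-126.67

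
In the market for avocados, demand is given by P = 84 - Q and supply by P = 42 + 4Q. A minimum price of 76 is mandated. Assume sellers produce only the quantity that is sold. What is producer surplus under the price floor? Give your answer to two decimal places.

Free-market equilibrium: 84 - Q = 42 + 4Q gives Q* = 8.4, P* = 75.6.
At P = 76, buyers demand (84 - 76)/1 = 8 while sellers would supply more, so the quantity traded is 8 at price 76.
The supply price at Q = 8 is 74. PS is the trapezoid between 76 and supply over [0, 8]: (1/2)[(76 - 42) + (76 - 74)](8) = 144.

144.00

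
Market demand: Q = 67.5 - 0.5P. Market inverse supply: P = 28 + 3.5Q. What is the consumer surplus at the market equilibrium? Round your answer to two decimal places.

378.48

Rewriting demand in inverse form: P = 135 - 2Q.
Setting demand equal to supply, 107 = 5.5Q, so Q* = 19.4545 and P* = 96.0909.
Consumer surplus is the triangle under demand above P*: (1/2)(19.4545)(135 - 96.0909) = (1/2)(19.4545)(38.9091) = 378.4793.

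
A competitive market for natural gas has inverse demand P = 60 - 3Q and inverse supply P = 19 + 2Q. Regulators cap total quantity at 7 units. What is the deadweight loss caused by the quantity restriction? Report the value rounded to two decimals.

3.60

Unrestricted equilibrium: Q* = (60 - 19)/(3 + 2) = 8.2.
At Q = 7 the demand price is 60 - 3(7) = 39 and the supply price is 19 + 2(7) = 33.
DWL = (1/2)(gap between curves at 7) x (Q* - 7) = (1/2)(6)(1.2) = 3.6.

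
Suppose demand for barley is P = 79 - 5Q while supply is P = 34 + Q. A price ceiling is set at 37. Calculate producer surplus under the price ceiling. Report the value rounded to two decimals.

Free-market equilibrium: 79 - 5Q = 34 + Q gives Q* = 7.5, P* = 41.5.
At the ceiling price 37, quantity supplied is (37 - 34)/1 = 3; supply is the short side, so Q = 3 trades at P = 37.
PS is the triangle above supply below 37: (1/2)(3)(37 - 34) = 4.5.

4.50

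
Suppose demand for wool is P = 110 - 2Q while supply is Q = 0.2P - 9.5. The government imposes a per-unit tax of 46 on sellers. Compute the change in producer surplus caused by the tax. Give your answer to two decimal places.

-185.41

Rewriting supply in inverse form: P = 47.5 + 5Q.
Without the tax, 110 - 2Q = 47.5 + 5Q so Q* = 8.9286 and P* = 92.1429.
With the tax, sellers need 46 more per unit: 110 - 2Q = 47.5 + 5Q + 46, so Q_t = 2.3571. Buyers pay P_b = 105.2857; sellers receive P_s = P_b - 46 = 59.2857.
PS falls from (1/2)(8.9286)(44.6429) = 199.2985 to (1/2)(2.3571)(11.7857) = 13.8903, a change of -185.4082.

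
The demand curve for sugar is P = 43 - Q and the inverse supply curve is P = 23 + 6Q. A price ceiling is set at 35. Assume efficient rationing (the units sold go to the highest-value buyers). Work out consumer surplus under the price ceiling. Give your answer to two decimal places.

Free-market equilibrium: 43 - Q = 23 + 6Q gives Q* = 2.8571, P* = 40.1429.
At the ceiling price 35, quantity supplied is (35 - 23)/6 = 2; supply is the short side, so Q = 2 trades at P = 35.
The demand price at Q = 2 is 41. CS is the trapezoid between demand and 35 over [0, 2]: (1/2)[(43 - 35) + (41 - 35)](2) = 14.

14.00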